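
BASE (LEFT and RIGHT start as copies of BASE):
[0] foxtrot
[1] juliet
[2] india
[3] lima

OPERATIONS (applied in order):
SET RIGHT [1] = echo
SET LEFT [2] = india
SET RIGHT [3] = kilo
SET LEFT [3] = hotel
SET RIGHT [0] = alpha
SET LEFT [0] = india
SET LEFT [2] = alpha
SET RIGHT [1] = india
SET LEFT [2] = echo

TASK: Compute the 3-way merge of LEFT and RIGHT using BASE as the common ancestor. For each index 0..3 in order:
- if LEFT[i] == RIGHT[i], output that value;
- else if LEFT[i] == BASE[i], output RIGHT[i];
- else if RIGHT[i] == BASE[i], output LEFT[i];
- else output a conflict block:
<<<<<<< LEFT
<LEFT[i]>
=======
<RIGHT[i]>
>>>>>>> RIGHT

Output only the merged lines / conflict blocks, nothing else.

Answer: <<<<<<< LEFT
india
=======
alpha
>>>>>>> RIGHT
india
echo
<<<<<<< LEFT
hotel
=======
kilo
>>>>>>> RIGHT

Derivation:
Final LEFT:  [india, juliet, echo, hotel]
Final RIGHT: [alpha, india, india, kilo]
i=0: BASE=foxtrot L=india R=alpha all differ -> CONFLICT
i=1: L=juliet=BASE, R=india -> take RIGHT -> india
i=2: L=echo, R=india=BASE -> take LEFT -> echo
i=3: BASE=lima L=hotel R=kilo all differ -> CONFLICT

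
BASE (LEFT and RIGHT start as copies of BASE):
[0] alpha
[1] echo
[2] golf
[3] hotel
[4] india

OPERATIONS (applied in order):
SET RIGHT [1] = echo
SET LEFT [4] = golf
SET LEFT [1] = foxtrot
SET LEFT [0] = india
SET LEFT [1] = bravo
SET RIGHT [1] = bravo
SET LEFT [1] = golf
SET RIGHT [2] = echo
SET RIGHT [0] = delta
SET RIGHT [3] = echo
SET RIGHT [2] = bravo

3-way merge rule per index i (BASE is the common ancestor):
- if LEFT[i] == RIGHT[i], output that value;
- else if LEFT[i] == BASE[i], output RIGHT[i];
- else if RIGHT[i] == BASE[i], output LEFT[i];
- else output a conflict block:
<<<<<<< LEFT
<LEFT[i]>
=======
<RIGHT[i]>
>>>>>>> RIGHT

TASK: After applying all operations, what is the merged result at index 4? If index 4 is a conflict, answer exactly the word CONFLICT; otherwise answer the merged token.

Answer: golf

Derivation:
Final LEFT:  [india, golf, golf, hotel, golf]
Final RIGHT: [delta, bravo, bravo, echo, india]
i=0: BASE=alpha L=india R=delta all differ -> CONFLICT
i=1: BASE=echo L=golf R=bravo all differ -> CONFLICT
i=2: L=golf=BASE, R=bravo -> take RIGHT -> bravo
i=3: L=hotel=BASE, R=echo -> take RIGHT -> echo
i=4: L=golf, R=india=BASE -> take LEFT -> golf
Index 4 -> golf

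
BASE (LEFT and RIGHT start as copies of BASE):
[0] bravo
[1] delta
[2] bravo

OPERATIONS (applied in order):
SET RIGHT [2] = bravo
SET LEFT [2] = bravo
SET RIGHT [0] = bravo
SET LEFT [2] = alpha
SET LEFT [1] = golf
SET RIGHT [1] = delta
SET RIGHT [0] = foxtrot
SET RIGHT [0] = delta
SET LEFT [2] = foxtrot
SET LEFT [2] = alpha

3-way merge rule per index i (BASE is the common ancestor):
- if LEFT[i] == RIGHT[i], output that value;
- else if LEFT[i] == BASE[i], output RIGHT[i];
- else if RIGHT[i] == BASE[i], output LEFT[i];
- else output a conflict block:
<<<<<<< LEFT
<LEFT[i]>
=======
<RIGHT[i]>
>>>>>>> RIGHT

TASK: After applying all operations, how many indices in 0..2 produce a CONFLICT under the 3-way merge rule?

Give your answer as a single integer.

Final LEFT:  [bravo, golf, alpha]
Final RIGHT: [delta, delta, bravo]
i=0: L=bravo=BASE, R=delta -> take RIGHT -> delta
i=1: L=golf, R=delta=BASE -> take LEFT -> golf
i=2: L=alpha, R=bravo=BASE -> take LEFT -> alpha
Conflict count: 0

Answer: 0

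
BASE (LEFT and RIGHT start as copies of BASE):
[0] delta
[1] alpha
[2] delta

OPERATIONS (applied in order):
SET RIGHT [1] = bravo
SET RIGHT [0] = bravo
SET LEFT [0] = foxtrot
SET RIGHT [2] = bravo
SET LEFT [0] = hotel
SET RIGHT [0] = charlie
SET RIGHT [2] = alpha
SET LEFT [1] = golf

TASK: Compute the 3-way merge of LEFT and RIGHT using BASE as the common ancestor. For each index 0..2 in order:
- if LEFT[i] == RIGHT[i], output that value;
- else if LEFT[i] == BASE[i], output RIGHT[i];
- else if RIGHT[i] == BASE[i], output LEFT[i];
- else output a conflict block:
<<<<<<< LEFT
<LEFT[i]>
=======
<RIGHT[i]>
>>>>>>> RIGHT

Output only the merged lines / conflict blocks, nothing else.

Answer: <<<<<<< LEFT
hotel
=======
charlie
>>>>>>> RIGHT
<<<<<<< LEFT
golf
=======
bravo
>>>>>>> RIGHT
alpha

Derivation:
Final LEFT:  [hotel, golf, delta]
Final RIGHT: [charlie, bravo, alpha]
i=0: BASE=delta L=hotel R=charlie all differ -> CONFLICT
i=1: BASE=alpha L=golf R=bravo all differ -> CONFLICT
i=2: L=delta=BASE, R=alpha -> take RIGHT -> alpha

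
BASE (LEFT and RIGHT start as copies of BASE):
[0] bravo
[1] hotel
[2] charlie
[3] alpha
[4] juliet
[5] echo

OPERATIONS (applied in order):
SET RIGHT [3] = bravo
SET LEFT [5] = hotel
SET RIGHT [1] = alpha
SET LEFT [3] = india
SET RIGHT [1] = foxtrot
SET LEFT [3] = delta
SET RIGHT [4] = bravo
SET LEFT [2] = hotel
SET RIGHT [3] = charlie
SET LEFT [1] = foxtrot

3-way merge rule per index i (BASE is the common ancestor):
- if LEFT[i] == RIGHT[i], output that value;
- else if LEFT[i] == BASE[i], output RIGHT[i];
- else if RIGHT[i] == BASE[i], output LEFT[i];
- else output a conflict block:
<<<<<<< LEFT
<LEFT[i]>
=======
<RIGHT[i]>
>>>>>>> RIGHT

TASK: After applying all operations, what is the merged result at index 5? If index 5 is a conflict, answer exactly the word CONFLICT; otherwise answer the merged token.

Answer: hotel

Derivation:
Final LEFT:  [bravo, foxtrot, hotel, delta, juliet, hotel]
Final RIGHT: [bravo, foxtrot, charlie, charlie, bravo, echo]
i=0: L=bravo R=bravo -> agree -> bravo
i=1: L=foxtrot R=foxtrot -> agree -> foxtrot
i=2: L=hotel, R=charlie=BASE -> take LEFT -> hotel
i=3: BASE=alpha L=delta R=charlie all differ -> CONFLICT
i=4: L=juliet=BASE, R=bravo -> take RIGHT -> bravo
i=5: L=hotel, R=echo=BASE -> take LEFT -> hotel
Index 5 -> hotel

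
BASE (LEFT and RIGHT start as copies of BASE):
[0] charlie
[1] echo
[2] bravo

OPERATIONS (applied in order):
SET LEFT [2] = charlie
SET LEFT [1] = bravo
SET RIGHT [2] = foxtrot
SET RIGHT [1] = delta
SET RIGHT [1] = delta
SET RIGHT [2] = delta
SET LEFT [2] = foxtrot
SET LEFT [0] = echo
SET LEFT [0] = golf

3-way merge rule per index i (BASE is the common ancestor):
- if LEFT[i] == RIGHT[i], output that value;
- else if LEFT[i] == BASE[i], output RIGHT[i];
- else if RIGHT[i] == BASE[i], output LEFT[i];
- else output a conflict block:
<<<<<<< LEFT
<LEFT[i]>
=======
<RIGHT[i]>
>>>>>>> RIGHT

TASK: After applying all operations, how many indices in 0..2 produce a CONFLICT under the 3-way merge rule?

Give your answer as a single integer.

Answer: 2

Derivation:
Final LEFT:  [golf, bravo, foxtrot]
Final RIGHT: [charlie, delta, delta]
i=0: L=golf, R=charlie=BASE -> take LEFT -> golf
i=1: BASE=echo L=bravo R=delta all differ -> CONFLICT
i=2: BASE=bravo L=foxtrot R=delta all differ -> CONFLICT
Conflict count: 2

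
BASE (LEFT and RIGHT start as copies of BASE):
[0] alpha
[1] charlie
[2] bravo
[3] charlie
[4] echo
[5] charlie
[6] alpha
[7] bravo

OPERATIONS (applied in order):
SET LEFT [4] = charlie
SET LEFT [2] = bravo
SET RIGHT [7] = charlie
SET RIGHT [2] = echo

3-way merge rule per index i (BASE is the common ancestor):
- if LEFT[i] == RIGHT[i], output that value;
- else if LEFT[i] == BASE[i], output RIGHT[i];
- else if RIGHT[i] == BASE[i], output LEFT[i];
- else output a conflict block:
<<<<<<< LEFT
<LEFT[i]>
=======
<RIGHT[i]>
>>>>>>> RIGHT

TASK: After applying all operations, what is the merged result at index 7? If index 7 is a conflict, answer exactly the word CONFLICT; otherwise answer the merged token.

Answer: charlie

Derivation:
Final LEFT:  [alpha, charlie, bravo, charlie, charlie, charlie, alpha, bravo]
Final RIGHT: [alpha, charlie, echo, charlie, echo, charlie, alpha, charlie]
i=0: L=alpha R=alpha -> agree -> alpha
i=1: L=charlie R=charlie -> agree -> charlie
i=2: L=bravo=BASE, R=echo -> take RIGHT -> echo
i=3: L=charlie R=charlie -> agree -> charlie
i=4: L=charlie, R=echo=BASE -> take LEFT -> charlie
i=5: L=charlie R=charlie -> agree -> charlie
i=6: L=alpha R=alpha -> agree -> alpha
i=7: L=bravo=BASE, R=charlie -> take RIGHT -> charlie
Index 7 -> charlie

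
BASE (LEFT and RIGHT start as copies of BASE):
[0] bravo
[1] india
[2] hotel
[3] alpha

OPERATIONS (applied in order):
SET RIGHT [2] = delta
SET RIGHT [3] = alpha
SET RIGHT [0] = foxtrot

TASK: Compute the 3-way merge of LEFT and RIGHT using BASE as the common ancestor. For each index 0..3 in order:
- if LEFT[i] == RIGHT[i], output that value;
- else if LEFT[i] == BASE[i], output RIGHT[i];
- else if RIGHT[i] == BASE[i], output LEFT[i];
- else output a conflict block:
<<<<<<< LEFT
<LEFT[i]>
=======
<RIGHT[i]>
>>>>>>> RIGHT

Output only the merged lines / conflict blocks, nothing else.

Final LEFT:  [bravo, india, hotel, alpha]
Final RIGHT: [foxtrot, india, delta, alpha]
i=0: L=bravo=BASE, R=foxtrot -> take RIGHT -> foxtrot
i=1: L=india R=india -> agree -> india
i=2: L=hotel=BASE, R=delta -> take RIGHT -> delta
i=3: L=alpha R=alpha -> agree -> alpha

Answer: foxtrot
india
delta
alpha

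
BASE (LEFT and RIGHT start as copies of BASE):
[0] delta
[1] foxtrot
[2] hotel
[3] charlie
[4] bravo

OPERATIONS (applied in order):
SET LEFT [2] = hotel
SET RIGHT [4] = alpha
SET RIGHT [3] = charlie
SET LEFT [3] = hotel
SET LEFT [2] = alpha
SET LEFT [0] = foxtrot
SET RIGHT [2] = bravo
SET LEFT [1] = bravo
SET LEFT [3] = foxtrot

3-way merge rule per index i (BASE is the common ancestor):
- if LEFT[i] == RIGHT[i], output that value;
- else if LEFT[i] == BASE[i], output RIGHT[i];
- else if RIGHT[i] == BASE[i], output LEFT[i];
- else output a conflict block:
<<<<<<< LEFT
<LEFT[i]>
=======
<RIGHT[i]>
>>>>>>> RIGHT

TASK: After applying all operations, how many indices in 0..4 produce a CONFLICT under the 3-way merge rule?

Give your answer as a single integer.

Answer: 1

Derivation:
Final LEFT:  [foxtrot, bravo, alpha, foxtrot, bravo]
Final RIGHT: [delta, foxtrot, bravo, charlie, alpha]
i=0: L=foxtrot, R=delta=BASE -> take LEFT -> foxtrot
i=1: L=bravo, R=foxtrot=BASE -> take LEFT -> bravo
i=2: BASE=hotel L=alpha R=bravo all differ -> CONFLICT
i=3: L=foxtrot, R=charlie=BASE -> take LEFT -> foxtrot
i=4: L=bravo=BASE, R=alpha -> take RIGHT -> alpha
Conflict count: 1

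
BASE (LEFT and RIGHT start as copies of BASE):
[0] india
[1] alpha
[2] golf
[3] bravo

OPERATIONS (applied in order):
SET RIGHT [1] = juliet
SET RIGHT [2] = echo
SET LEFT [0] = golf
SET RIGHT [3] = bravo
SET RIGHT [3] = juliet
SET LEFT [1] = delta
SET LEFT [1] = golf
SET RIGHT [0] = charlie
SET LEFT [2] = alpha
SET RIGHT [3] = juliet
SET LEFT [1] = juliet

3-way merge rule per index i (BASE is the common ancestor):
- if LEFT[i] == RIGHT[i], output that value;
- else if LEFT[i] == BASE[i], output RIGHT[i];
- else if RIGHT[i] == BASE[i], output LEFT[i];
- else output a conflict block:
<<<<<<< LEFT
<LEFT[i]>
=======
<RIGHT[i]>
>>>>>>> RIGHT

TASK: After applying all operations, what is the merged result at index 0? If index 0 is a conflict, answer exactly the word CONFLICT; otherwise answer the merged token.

Answer: CONFLICT

Derivation:
Final LEFT:  [golf, juliet, alpha, bravo]
Final RIGHT: [charlie, juliet, echo, juliet]
i=0: BASE=india L=golf R=charlie all differ -> CONFLICT
i=1: L=juliet R=juliet -> agree -> juliet
i=2: BASE=golf L=alpha R=echo all differ -> CONFLICT
i=3: L=bravo=BASE, R=juliet -> take RIGHT -> juliet
Index 0 -> CONFLICT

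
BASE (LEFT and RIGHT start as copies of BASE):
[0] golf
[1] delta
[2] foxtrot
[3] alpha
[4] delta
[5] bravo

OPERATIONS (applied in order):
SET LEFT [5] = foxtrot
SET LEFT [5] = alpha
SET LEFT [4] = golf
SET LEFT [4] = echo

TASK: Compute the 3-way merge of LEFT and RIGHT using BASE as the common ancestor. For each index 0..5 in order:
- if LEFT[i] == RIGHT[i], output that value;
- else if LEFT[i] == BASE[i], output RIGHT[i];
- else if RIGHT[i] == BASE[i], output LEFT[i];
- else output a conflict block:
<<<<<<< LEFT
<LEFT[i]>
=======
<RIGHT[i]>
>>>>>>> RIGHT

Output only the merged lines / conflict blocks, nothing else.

Answer: golf
delta
foxtrot
alpha
echo
alpha

Derivation:
Final LEFT:  [golf, delta, foxtrot, alpha, echo, alpha]
Final RIGHT: [golf, delta, foxtrot, alpha, delta, bravo]
i=0: L=golf R=golf -> agree -> golf
i=1: L=delta R=delta -> agree -> delta
i=2: L=foxtrot R=foxtrot -> agree -> foxtrot
i=3: L=alpha R=alpha -> agree -> alpha
i=4: L=echo, R=delta=BASE -> take LEFT -> echo
i=5: L=alpha, R=bravo=BASE -> take LEFT -> alpha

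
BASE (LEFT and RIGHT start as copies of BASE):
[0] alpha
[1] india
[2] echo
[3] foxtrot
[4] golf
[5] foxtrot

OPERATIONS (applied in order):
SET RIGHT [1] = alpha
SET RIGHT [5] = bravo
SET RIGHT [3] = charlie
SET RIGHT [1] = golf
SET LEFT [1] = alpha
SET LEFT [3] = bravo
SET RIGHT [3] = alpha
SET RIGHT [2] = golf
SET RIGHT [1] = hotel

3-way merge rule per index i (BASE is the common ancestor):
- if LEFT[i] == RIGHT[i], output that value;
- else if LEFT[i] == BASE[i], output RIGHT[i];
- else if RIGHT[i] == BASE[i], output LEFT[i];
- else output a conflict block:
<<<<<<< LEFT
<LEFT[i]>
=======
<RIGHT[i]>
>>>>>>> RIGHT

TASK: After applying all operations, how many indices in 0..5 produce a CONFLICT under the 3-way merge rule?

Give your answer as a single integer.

Final LEFT:  [alpha, alpha, echo, bravo, golf, foxtrot]
Final RIGHT: [alpha, hotel, golf, alpha, golf, bravo]
i=0: L=alpha R=alpha -> agree -> alpha
i=1: BASE=india L=alpha R=hotel all differ -> CONFLICT
i=2: L=echo=BASE, R=golf -> take RIGHT -> golf
i=3: BASE=foxtrot L=bravo R=alpha all differ -> CONFLICT
i=4: L=golf R=golf -> agree -> golf
i=5: L=foxtrot=BASE, R=bravo -> take RIGHT -> bravo
Conflict count: 2

Answer: 2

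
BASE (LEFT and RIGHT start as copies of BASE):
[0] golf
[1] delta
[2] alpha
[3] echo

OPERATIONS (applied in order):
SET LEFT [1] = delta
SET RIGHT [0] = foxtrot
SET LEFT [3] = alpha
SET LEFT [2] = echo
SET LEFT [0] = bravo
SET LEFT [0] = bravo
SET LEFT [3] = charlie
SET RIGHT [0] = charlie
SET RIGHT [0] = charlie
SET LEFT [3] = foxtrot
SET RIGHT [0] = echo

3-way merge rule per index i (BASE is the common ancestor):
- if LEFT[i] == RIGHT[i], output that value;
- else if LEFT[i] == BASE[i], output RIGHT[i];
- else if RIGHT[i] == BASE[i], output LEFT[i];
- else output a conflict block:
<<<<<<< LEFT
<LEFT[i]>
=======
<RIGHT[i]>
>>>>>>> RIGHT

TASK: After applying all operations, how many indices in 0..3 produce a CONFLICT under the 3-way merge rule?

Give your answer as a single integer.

Answer: 1

Derivation:
Final LEFT:  [bravo, delta, echo, foxtrot]
Final RIGHT: [echo, delta, alpha, echo]
i=0: BASE=golf L=bravo R=echo all differ -> CONFLICT
i=1: L=delta R=delta -> agree -> delta
i=2: L=echo, R=alpha=BASE -> take LEFT -> echo
i=3: L=foxtrot, R=echo=BASE -> take LEFT -> foxtrot
Conflict count: 1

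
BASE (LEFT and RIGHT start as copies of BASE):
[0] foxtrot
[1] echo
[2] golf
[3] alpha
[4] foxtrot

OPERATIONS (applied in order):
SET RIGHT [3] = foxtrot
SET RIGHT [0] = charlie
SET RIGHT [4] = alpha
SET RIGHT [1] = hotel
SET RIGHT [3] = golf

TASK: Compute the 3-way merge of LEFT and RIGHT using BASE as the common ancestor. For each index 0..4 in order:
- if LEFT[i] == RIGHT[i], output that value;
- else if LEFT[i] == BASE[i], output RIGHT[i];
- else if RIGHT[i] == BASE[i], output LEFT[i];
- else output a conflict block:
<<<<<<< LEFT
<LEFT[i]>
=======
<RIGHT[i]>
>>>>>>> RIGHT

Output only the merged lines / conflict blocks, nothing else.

Final LEFT:  [foxtrot, echo, golf, alpha, foxtrot]
Final RIGHT: [charlie, hotel, golf, golf, alpha]
i=0: L=foxtrot=BASE, R=charlie -> take RIGHT -> charlie
i=1: L=echo=BASE, R=hotel -> take RIGHT -> hotel
i=2: L=golf R=golf -> agree -> golf
i=3: L=alpha=BASE, R=golf -> take RIGHT -> golf
i=4: L=foxtrot=BASE, R=alpha -> take RIGHT -> alpha

Answer: charlie
hotel
golf
golf
alpha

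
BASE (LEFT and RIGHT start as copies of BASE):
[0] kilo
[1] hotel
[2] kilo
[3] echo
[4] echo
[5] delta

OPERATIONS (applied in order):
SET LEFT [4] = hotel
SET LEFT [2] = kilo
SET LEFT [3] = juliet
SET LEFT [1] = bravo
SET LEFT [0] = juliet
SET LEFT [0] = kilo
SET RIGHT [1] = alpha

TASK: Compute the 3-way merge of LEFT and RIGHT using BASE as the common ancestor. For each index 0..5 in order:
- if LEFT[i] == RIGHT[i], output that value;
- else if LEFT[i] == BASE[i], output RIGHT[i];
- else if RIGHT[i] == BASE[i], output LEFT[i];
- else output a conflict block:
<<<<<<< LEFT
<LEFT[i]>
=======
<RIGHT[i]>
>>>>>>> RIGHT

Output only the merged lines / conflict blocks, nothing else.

Final LEFT:  [kilo, bravo, kilo, juliet, hotel, delta]
Final RIGHT: [kilo, alpha, kilo, echo, echo, delta]
i=0: L=kilo R=kilo -> agree -> kilo
i=1: BASE=hotel L=bravo R=alpha all differ -> CONFLICT
i=2: L=kilo R=kilo -> agree -> kilo
i=3: L=juliet, R=echo=BASE -> take LEFT -> juliet
i=4: L=hotel, R=echo=BASE -> take LEFT -> hotel
i=5: L=delta R=delta -> agree -> delta

Answer: kilo
<<<<<<< LEFT
bravo
=======
alpha
>>>>>>> RIGHT
kilo
juliet
hotel
delta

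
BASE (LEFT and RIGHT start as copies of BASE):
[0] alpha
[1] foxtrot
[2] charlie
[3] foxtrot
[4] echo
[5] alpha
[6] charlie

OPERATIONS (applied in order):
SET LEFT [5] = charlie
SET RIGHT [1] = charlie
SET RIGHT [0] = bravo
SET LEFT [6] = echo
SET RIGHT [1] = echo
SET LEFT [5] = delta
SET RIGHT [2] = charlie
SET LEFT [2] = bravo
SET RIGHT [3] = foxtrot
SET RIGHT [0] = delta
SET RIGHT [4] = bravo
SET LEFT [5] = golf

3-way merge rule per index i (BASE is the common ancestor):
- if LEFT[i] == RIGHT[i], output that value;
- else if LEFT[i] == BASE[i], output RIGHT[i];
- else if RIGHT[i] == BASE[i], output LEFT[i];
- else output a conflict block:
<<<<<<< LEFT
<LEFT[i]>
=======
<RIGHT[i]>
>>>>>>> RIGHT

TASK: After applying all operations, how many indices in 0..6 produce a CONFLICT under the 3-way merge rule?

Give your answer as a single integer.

Final LEFT:  [alpha, foxtrot, bravo, foxtrot, echo, golf, echo]
Final RIGHT: [delta, echo, charlie, foxtrot, bravo, alpha, charlie]
i=0: L=alpha=BASE, R=delta -> take RIGHT -> delta
i=1: L=foxtrot=BASE, R=echo -> take RIGHT -> echo
i=2: L=bravo, R=charlie=BASE -> take LEFT -> bravo
i=3: L=foxtrot R=foxtrot -> agree -> foxtrot
i=4: L=echo=BASE, R=bravo -> take RIGHT -> bravo
i=5: L=golf, R=alpha=BASE -> take LEFT -> golf
i=6: L=echo, R=charlie=BASE -> take LEFT -> echo
Conflict count: 0

Answer: 0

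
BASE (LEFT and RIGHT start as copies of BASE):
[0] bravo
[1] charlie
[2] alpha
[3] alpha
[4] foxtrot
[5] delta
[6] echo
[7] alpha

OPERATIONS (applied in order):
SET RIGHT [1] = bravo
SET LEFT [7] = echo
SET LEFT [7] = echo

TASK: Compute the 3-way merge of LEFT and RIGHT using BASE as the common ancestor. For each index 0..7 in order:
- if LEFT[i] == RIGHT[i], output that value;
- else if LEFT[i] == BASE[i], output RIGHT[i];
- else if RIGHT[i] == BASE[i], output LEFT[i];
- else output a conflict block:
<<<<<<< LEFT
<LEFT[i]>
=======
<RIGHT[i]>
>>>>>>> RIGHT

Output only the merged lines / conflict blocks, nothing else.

Final LEFT:  [bravo, charlie, alpha, alpha, foxtrot, delta, echo, echo]
Final RIGHT: [bravo, bravo, alpha, alpha, foxtrot, delta, echo, alpha]
i=0: L=bravo R=bravo -> agree -> bravo
i=1: L=charlie=BASE, R=bravo -> take RIGHT -> bravo
i=2: L=alpha R=alpha -> agree -> alpha
i=3: L=alpha R=alpha -> agree -> alpha
i=4: L=foxtrot R=foxtrot -> agree -> foxtrot
i=5: L=delta R=delta -> agree -> delta
i=6: L=echo R=echo -> agree -> echo
i=7: L=echo, R=alpha=BASE -> take LEFT -> echo

Answer: bravo
bravo
alpha
alpha
foxtrot
delta
echo
echo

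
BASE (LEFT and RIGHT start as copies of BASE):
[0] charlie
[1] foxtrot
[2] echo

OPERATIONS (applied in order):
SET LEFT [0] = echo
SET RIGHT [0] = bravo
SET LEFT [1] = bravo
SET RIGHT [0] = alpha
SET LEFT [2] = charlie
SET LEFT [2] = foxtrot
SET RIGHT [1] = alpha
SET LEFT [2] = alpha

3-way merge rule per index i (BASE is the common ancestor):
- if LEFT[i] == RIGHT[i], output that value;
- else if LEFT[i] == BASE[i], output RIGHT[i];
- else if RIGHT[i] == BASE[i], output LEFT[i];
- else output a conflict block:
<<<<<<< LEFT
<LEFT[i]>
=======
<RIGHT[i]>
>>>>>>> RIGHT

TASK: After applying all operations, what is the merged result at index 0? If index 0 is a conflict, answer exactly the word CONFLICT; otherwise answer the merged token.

Final LEFT:  [echo, bravo, alpha]
Final RIGHT: [alpha, alpha, echo]
i=0: BASE=charlie L=echo R=alpha all differ -> CONFLICT
i=1: BASE=foxtrot L=bravo R=alpha all differ -> CONFLICT
i=2: L=alpha, R=echo=BASE -> take LEFT -> alpha
Index 0 -> CONFLICT

Answer: CONFLICT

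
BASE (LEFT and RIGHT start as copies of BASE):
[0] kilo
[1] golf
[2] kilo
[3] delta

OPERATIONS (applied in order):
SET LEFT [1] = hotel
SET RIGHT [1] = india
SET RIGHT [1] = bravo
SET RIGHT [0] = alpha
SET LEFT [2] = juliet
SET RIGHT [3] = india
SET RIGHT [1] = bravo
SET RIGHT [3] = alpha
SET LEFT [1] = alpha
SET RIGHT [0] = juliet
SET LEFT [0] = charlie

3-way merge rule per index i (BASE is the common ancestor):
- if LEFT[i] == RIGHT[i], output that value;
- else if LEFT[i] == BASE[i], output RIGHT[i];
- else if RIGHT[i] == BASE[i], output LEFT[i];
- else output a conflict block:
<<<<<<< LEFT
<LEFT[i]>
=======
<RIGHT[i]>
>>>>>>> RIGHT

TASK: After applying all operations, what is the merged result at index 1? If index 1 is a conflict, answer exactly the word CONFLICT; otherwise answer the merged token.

Final LEFT:  [charlie, alpha, juliet, delta]
Final RIGHT: [juliet, bravo, kilo, alpha]
i=0: BASE=kilo L=charlie R=juliet all differ -> CONFLICT
i=1: BASE=golf L=alpha R=bravo all differ -> CONFLICT
i=2: L=juliet, R=kilo=BASE -> take LEFT -> juliet
i=3: L=delta=BASE, R=alpha -> take RIGHT -> alpha
Index 1 -> CONFLICT

Answer: CONFLICT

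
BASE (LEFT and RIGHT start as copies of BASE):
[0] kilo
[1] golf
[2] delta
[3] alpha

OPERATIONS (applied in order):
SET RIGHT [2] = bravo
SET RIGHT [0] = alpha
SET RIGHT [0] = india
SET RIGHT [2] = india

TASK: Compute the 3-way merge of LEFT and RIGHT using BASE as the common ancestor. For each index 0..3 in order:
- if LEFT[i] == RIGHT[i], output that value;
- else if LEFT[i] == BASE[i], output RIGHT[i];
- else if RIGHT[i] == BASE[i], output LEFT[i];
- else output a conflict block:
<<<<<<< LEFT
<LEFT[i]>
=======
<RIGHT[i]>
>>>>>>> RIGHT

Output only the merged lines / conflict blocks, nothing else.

Final LEFT:  [kilo, golf, delta, alpha]
Final RIGHT: [india, golf, india, alpha]
i=0: L=kilo=BASE, R=india -> take RIGHT -> india
i=1: L=golf R=golf -> agree -> golf
i=2: L=delta=BASE, R=india -> take RIGHT -> india
i=3: L=alpha R=alpha -> agree -> alpha

Answer: india
golf
india
alpha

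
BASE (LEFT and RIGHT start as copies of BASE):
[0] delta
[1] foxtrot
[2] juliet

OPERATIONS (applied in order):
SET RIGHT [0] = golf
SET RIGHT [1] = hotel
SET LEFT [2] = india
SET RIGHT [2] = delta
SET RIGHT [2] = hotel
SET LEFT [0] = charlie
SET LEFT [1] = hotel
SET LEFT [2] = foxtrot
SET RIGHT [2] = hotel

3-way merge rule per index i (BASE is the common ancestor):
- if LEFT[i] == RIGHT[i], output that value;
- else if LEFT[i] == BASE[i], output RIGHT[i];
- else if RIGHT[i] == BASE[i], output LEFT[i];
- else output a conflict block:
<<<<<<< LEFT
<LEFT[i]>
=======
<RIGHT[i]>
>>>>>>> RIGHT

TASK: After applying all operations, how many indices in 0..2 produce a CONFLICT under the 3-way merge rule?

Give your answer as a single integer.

Answer: 2

Derivation:
Final LEFT:  [charlie, hotel, foxtrot]
Final RIGHT: [golf, hotel, hotel]
i=0: BASE=delta L=charlie R=golf all differ -> CONFLICT
i=1: L=hotel R=hotel -> agree -> hotel
i=2: BASE=juliet L=foxtrot R=hotel all differ -> CONFLICT
Conflict count: 2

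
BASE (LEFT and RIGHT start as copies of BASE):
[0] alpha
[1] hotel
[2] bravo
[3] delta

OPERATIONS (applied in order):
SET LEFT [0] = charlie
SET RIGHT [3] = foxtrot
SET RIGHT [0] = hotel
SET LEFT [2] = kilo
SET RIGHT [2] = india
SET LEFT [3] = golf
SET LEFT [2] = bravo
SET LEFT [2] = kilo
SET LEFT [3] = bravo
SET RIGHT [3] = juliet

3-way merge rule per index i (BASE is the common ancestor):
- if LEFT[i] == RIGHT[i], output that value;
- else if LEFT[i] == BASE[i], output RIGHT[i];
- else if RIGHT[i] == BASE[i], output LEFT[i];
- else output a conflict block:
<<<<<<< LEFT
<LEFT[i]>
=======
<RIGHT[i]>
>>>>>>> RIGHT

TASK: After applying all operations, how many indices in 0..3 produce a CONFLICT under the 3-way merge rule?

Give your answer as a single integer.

Final LEFT:  [charlie, hotel, kilo, bravo]
Final RIGHT: [hotel, hotel, india, juliet]
i=0: BASE=alpha L=charlie R=hotel all differ -> CONFLICT
i=1: L=hotel R=hotel -> agree -> hotel
i=2: BASE=bravo L=kilo R=india all differ -> CONFLICT
i=3: BASE=delta L=bravo R=juliet all differ -> CONFLICT
Conflict count: 3

Answer: 3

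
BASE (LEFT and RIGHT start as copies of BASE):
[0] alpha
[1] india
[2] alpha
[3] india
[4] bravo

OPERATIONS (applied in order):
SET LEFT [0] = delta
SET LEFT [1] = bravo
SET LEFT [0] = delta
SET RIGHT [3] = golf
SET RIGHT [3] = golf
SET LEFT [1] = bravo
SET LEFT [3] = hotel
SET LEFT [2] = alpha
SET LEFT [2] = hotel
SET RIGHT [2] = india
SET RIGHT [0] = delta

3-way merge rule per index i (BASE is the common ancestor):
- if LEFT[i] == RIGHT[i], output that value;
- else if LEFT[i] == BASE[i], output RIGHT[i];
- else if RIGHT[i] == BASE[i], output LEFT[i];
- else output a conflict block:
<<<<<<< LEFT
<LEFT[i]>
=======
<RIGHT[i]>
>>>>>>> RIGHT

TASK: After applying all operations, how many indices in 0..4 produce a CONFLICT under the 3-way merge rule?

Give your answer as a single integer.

Final LEFT:  [delta, bravo, hotel, hotel, bravo]
Final RIGHT: [delta, india, india, golf, bravo]
i=0: L=delta R=delta -> agree -> delta
i=1: L=bravo, R=india=BASE -> take LEFT -> bravo
i=2: BASE=alpha L=hotel R=india all differ -> CONFLICT
i=3: BASE=india L=hotel R=golf all differ -> CONFLICT
i=4: L=bravo R=bravo -> agree -> bravo
Conflict count: 2

Answer: 2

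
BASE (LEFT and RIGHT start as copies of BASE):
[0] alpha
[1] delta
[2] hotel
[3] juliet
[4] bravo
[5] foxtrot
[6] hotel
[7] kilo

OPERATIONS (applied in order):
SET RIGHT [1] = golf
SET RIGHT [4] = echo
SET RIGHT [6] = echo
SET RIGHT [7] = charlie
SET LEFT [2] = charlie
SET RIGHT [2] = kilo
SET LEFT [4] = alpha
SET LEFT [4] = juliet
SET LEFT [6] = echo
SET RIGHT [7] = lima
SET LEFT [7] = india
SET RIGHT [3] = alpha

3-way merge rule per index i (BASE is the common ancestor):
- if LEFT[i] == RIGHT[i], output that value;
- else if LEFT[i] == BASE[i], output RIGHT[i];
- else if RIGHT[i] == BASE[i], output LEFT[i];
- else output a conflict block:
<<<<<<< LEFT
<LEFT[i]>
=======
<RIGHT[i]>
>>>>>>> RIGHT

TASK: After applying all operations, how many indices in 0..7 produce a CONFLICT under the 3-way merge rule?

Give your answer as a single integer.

Final LEFT:  [alpha, delta, charlie, juliet, juliet, foxtrot, echo, india]
Final RIGHT: [alpha, golf, kilo, alpha, echo, foxtrot, echo, lima]
i=0: L=alpha R=alpha -> agree -> alpha
i=1: L=delta=BASE, R=golf -> take RIGHT -> golf
i=2: BASE=hotel L=charlie R=kilo all differ -> CONFLICT
i=3: L=juliet=BASE, R=alpha -> take RIGHT -> alpha
i=4: BASE=bravo L=juliet R=echo all differ -> CONFLICT
i=5: L=foxtrot R=foxtrot -> agree -> foxtrot
i=6: L=echo R=echo -> agree -> echo
i=7: BASE=kilo L=india R=lima all differ -> CONFLICT
Conflict count: 3

Answer: 3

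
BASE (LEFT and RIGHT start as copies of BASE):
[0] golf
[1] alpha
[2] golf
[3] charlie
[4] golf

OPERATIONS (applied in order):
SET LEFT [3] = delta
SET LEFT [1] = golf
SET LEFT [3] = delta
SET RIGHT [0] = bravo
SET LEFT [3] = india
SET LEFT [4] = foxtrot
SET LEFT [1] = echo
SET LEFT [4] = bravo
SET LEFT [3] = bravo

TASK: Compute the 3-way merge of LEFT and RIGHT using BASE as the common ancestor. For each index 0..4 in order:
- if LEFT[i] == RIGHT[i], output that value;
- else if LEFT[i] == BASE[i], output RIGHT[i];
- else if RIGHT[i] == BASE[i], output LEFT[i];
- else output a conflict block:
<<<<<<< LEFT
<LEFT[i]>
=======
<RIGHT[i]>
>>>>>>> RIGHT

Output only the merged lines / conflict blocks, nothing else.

Answer: bravo
echo
golf
bravo
bravo

Derivation:
Final LEFT:  [golf, echo, golf, bravo, bravo]
Final RIGHT: [bravo, alpha, golf, charlie, golf]
i=0: L=golf=BASE, R=bravo -> take RIGHT -> bravo
i=1: L=echo, R=alpha=BASE -> take LEFT -> echo
i=2: L=golf R=golf -> agree -> golf
i=3: L=bravo, R=charlie=BASE -> take LEFT -> bravo
i=4: L=bravo, R=golf=BASE -> take LEFT -> bravo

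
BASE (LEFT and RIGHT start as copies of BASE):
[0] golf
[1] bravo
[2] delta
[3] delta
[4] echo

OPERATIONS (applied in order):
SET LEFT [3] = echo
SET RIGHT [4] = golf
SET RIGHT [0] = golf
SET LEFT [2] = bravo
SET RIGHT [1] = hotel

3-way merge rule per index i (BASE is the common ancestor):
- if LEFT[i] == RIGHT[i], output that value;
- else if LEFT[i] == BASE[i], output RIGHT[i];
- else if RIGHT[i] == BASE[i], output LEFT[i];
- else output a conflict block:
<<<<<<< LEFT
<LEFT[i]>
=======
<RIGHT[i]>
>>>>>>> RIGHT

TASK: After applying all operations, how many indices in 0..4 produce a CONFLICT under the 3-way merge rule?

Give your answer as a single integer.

Answer: 0

Derivation:
Final LEFT:  [golf, bravo, bravo, echo, echo]
Final RIGHT: [golf, hotel, delta, delta, golf]
i=0: L=golf R=golf -> agree -> golf
i=1: L=bravo=BASE, R=hotel -> take RIGHT -> hotel
i=2: L=bravo, R=delta=BASE -> take LEFT -> bravo
i=3: L=echo, R=delta=BASE -> take LEFT -> echo
i=4: L=echo=BASE, R=golf -> take RIGHT -> golf
Conflict count: 0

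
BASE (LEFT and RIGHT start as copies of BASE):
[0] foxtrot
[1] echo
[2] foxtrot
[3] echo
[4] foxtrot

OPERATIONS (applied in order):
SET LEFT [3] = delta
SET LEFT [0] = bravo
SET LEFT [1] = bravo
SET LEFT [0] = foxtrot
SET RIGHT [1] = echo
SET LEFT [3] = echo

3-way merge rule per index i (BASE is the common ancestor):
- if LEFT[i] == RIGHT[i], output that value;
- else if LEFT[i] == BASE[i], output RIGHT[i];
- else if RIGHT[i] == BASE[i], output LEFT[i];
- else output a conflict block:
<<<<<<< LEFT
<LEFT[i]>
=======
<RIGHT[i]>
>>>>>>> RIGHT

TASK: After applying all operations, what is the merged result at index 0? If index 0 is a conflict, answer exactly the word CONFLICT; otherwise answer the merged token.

Answer: foxtrot

Derivation:
Final LEFT:  [foxtrot, bravo, foxtrot, echo, foxtrot]
Final RIGHT: [foxtrot, echo, foxtrot, echo, foxtrot]
i=0: L=foxtrot R=foxtrot -> agree -> foxtrot
i=1: L=bravo, R=echo=BASE -> take LEFT -> bravo
i=2: L=foxtrot R=foxtrot -> agree -> foxtrot
i=3: L=echo R=echo -> agree -> echo
i=4: L=foxtrot R=foxtrot -> agree -> foxtrot
Index 0 -> foxtrot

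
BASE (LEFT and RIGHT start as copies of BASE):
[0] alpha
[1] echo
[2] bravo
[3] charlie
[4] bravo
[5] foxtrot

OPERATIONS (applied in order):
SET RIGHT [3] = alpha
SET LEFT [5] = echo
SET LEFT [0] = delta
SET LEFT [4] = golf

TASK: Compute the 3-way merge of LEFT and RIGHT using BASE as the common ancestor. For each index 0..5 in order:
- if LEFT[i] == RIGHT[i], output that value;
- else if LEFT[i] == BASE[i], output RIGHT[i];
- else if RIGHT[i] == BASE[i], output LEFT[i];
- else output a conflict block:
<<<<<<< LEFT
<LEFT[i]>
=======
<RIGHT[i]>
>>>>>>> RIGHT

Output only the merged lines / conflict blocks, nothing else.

Final LEFT:  [delta, echo, bravo, charlie, golf, echo]
Final RIGHT: [alpha, echo, bravo, alpha, bravo, foxtrot]
i=0: L=delta, R=alpha=BASE -> take LEFT -> delta
i=1: L=echo R=echo -> agree -> echo
i=2: L=bravo R=bravo -> agree -> bravo
i=3: L=charlie=BASE, R=alpha -> take RIGHT -> alpha
i=4: L=golf, R=bravo=BASE -> take LEFT -> golf
i=5: L=echo, R=foxtrot=BASE -> take LEFT -> echo

Answer: delta
echo
bravo
alpha
golf
echo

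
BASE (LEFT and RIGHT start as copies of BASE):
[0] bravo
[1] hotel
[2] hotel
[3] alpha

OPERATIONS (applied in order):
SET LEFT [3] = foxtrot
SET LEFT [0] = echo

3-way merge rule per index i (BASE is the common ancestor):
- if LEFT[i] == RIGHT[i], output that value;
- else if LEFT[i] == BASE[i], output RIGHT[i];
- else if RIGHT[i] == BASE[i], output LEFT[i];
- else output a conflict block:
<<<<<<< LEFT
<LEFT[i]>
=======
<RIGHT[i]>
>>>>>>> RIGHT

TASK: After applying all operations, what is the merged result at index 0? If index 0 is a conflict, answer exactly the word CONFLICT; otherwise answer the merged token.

Final LEFT:  [echo, hotel, hotel, foxtrot]
Final RIGHT: [bravo, hotel, hotel, alpha]
i=0: L=echo, R=bravo=BASE -> take LEFT -> echo
i=1: L=hotel R=hotel -> agree -> hotel
i=2: L=hotel R=hotel -> agree -> hotel
i=3: L=foxtrot, R=alpha=BASE -> take LEFT -> foxtrot
Index 0 -> echo

Answer: echo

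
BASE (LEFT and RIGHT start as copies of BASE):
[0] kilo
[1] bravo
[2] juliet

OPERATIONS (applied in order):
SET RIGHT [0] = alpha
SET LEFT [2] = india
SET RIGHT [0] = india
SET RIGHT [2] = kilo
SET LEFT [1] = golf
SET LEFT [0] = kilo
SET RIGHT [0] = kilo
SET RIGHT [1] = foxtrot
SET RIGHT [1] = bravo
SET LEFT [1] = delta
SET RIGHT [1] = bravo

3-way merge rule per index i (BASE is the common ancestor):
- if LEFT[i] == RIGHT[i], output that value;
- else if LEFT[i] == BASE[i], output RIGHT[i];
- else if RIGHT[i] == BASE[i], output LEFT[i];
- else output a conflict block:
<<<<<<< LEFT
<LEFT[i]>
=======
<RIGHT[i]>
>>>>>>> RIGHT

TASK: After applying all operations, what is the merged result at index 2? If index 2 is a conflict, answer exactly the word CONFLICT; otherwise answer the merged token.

Answer: CONFLICT

Derivation:
Final LEFT:  [kilo, delta, india]
Final RIGHT: [kilo, bravo, kilo]
i=0: L=kilo R=kilo -> agree -> kilo
i=1: L=delta, R=bravo=BASE -> take LEFT -> delta
i=2: BASE=juliet L=india R=kilo all differ -> CONFLICT
Index 2 -> CONFLICT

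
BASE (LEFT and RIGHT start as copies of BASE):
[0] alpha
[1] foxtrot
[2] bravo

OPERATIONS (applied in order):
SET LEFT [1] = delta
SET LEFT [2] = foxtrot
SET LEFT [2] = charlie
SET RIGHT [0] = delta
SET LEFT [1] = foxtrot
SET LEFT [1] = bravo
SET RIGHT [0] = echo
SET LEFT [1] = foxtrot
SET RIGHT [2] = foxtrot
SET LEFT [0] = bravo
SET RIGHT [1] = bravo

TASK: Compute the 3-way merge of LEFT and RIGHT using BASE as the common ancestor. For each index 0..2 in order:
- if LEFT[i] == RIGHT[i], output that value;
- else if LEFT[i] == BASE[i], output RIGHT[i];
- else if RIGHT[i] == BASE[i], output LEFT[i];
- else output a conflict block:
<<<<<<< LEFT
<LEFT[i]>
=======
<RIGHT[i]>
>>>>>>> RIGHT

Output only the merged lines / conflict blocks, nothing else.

Answer: <<<<<<< LEFT
bravo
=======
echo
>>>>>>> RIGHT
bravo
<<<<<<< LEFT
charlie
=======
foxtrot
>>>>>>> RIGHT

Derivation:
Final LEFT:  [bravo, foxtrot, charlie]
Final RIGHT: [echo, bravo, foxtrot]
i=0: BASE=alpha L=bravo R=echo all differ -> CONFLICT
i=1: L=foxtrot=BASE, R=bravo -> take RIGHT -> bravo
i=2: BASE=bravo L=charlie R=foxtrot all differ -> CONFLICT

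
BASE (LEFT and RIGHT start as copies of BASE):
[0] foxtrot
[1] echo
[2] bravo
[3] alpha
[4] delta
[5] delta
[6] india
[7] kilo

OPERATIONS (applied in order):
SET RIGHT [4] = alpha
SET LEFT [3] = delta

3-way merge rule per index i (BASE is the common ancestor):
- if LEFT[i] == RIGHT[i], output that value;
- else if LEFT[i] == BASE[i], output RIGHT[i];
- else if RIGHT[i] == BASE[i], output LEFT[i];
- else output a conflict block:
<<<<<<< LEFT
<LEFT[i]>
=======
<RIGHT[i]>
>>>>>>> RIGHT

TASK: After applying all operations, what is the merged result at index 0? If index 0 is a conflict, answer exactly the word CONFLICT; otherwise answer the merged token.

Answer: foxtrot

Derivation:
Final LEFT:  [foxtrot, echo, bravo, delta, delta, delta, india, kilo]
Final RIGHT: [foxtrot, echo, bravo, alpha, alpha, delta, india, kilo]
i=0: L=foxtrot R=foxtrot -> agree -> foxtrot
i=1: L=echo R=echo -> agree -> echo
i=2: L=bravo R=bravo -> agree -> bravo
i=3: L=delta, R=alpha=BASE -> take LEFT -> delta
i=4: L=delta=BASE, R=alpha -> take RIGHT -> alpha
i=5: L=delta R=delta -> agree -> delta
i=6: L=india R=india -> agree -> india
i=7: L=kilo R=kilo -> agree -> kilo
Index 0 -> foxtrot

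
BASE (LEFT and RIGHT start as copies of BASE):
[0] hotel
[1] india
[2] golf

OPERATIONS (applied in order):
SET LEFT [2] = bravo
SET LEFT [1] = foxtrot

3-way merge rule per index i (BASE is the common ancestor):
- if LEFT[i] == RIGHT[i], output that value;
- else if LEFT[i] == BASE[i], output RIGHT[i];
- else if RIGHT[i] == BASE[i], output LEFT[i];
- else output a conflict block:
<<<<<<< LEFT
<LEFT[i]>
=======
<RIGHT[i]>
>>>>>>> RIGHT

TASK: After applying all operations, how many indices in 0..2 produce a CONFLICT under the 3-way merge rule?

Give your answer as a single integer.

Final LEFT:  [hotel, foxtrot, bravo]
Final RIGHT: [hotel, india, golf]
i=0: L=hotel R=hotel -> agree -> hotel
i=1: L=foxtrot, R=india=BASE -> take LEFT -> foxtrot
i=2: L=bravo, R=golf=BASE -> take LEFT -> bravo
Conflict count: 0

Answer: 0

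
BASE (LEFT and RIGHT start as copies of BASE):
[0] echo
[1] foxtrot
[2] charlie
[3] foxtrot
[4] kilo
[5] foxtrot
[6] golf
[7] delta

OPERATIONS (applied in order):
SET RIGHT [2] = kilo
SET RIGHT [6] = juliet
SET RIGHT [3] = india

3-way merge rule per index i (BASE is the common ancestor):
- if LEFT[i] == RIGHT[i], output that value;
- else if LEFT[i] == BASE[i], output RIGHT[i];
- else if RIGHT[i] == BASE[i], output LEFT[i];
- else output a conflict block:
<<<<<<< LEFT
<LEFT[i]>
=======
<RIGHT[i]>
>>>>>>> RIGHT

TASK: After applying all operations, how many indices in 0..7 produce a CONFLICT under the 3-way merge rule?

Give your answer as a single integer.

Final LEFT:  [echo, foxtrot, charlie, foxtrot, kilo, foxtrot, golf, delta]
Final RIGHT: [echo, foxtrot, kilo, india, kilo, foxtrot, juliet, delta]
i=0: L=echo R=echo -> agree -> echo
i=1: L=foxtrot R=foxtrot -> agree -> foxtrot
i=2: L=charlie=BASE, R=kilo -> take RIGHT -> kilo
i=3: L=foxtrot=BASE, R=india -> take RIGHT -> india
i=4: L=kilo R=kilo -> agree -> kilo
i=5: L=foxtrot R=foxtrot -> agree -> foxtrot
i=6: L=golf=BASE, R=juliet -> take RIGHT -> juliet
i=7: L=delta R=delta -> agree -> delta
Conflict count: 0

Answer: 0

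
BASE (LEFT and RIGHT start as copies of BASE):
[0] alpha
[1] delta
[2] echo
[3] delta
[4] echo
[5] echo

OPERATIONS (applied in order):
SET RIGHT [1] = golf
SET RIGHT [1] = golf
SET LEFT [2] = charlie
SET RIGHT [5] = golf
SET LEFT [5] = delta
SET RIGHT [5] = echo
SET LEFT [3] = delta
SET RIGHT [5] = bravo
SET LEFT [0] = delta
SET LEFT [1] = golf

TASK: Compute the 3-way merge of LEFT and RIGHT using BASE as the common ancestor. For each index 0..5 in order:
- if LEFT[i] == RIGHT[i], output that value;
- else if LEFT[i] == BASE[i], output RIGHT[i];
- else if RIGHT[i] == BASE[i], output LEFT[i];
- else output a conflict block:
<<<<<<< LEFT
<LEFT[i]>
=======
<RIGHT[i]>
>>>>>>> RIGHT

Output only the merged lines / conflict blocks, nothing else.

Answer: delta
golf
charlie
delta
echo
<<<<<<< LEFT
delta
=======
bravo
>>>>>>> RIGHT

Derivation:
Final LEFT:  [delta, golf, charlie, delta, echo, delta]
Final RIGHT: [alpha, golf, echo, delta, echo, bravo]
i=0: L=delta, R=alpha=BASE -> take LEFT -> delta
i=1: L=golf R=golf -> agree -> golf
i=2: L=charlie, R=echo=BASE -> take LEFT -> charlie
i=3: L=delta R=delta -> agree -> delta
i=4: L=echo R=echo -> agree -> echo
i=5: BASE=echo L=delta R=bravo all differ -> CONFLICT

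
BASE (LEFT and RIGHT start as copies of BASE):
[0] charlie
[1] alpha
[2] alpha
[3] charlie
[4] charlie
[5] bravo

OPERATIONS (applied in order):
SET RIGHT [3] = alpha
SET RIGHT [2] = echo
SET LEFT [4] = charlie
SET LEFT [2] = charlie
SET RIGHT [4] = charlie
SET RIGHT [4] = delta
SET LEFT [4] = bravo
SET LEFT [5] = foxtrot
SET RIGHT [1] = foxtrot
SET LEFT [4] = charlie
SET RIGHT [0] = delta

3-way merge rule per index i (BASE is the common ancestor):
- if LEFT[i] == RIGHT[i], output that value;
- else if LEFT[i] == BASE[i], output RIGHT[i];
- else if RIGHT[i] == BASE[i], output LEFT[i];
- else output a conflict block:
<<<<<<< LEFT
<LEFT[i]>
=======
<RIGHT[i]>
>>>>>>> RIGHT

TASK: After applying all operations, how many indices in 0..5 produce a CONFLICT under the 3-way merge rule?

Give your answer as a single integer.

Final LEFT:  [charlie, alpha, charlie, charlie, charlie, foxtrot]
Final RIGHT: [delta, foxtrot, echo, alpha, delta, bravo]
i=0: L=charlie=BASE, R=delta -> take RIGHT -> delta
i=1: L=alpha=BASE, R=foxtrot -> take RIGHT -> foxtrot
i=2: BASE=alpha L=charlie R=echo all differ -> CONFLICT
i=3: L=charlie=BASE, R=alpha -> take RIGHT -> alpha
i=4: L=charlie=BASE, R=delta -> take RIGHT -> delta
i=5: L=foxtrot, R=bravo=BASE -> take LEFT -> foxtrot
Conflict count: 1

Answer: 1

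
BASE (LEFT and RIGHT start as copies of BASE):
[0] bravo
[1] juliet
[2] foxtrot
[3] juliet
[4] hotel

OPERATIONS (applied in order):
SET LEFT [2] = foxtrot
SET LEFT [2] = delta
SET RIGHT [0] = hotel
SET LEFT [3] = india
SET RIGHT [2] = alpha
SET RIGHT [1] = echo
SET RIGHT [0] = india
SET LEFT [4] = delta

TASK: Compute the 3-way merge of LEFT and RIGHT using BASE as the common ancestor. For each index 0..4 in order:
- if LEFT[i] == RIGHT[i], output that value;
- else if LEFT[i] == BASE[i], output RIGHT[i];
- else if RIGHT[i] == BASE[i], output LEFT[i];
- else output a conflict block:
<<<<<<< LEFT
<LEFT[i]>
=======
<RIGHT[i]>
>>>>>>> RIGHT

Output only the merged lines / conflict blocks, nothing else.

Final LEFT:  [bravo, juliet, delta, india, delta]
Final RIGHT: [india, echo, alpha, juliet, hotel]
i=0: L=bravo=BASE, R=india -> take RIGHT -> india
i=1: L=juliet=BASE, R=echo -> take RIGHT -> echo
i=2: BASE=foxtrot L=delta R=alpha all differ -> CONFLICT
i=3: L=india, R=juliet=BASE -> take LEFT -> india
i=4: L=delta, R=hotel=BASE -> take LEFT -> delta

Answer: india
echo
<<<<<<< LEFT
delta
=======
alpha
>>>>>>> RIGHT
india
delta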